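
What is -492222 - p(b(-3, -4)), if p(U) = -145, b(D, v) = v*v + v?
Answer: -492077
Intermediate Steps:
b(D, v) = v + v² (b(D, v) = v² + v = v + v²)
-492222 - p(b(-3, -4)) = -492222 - 1*(-145) = -492222 + 145 = -492077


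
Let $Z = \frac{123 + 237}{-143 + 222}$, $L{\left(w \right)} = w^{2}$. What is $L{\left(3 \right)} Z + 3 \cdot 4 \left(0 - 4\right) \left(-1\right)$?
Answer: $\frac{7032}{79} \approx 89.013$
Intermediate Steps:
$Z = \frac{360}{79} \approx 4.557$
$L{\left(3 \right)} Z + 3 \cdot 4 \left(0 - 4\right) \left(-1\right) = 3^{2} \cdot \frac{360}{79} + 3 \cdot 4 \left(0 - 4\right) \left(-1\right) = 9 \cdot \frac{360}{79} + 3 \cdot 4 \left(-4\right) \left(-1\right) = \frac{3240}{79} + 3 \left(-16\right) \left(-1\right) = \frac{3240}{79} - -48 = \frac{3240}{79} + 48 = \frac{7032}{79}$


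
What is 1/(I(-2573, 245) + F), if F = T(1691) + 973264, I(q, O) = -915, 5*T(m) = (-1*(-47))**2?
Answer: 5/4863954 ≈ 1.0280e-6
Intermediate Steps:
T(m) = 2209/5 (T(m) = (-1*(-47))**2/5 = (1/5)*47**2 = (1/5)*2209 = 2209/5)
F = 4868529/5 (F = 2209/5 + 973264 = 4868529/5 ≈ 9.7371e+5)
1/(I(-2573, 245) + F) = 1/(-915 + 4868529/5) = 1/(4863954/5) = 5/4863954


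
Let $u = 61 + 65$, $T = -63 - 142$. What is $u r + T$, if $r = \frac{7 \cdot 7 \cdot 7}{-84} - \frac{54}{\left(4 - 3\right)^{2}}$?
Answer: $- \frac{15047}{2} \approx -7523.5$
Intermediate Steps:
$r = - \frac{697}{12}$ ($r = 49 \cdot 7 \left(- \frac{1}{84}\right) - \frac{54}{1^{2}} = 343 \left(- \frac{1}{84}\right) - \frac{54}{1} = - \frac{49}{12} - 54 = - \frac{697}{12} \approx -58.083$)
$T = -205$
$u = 126$
$u r + T = 126 \left(- \frac{697}{12}\right) - 205 = - \frac{14637}{2} - 205 = - \frac{15047}{2}$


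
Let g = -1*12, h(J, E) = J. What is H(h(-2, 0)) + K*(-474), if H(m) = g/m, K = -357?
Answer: 169224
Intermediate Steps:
g = -12
H(m) = -12/m
H(h(-2, 0)) + K*(-474) = -12/(-2) - 357*(-474) = -12*(-½) + 169218 = 6 + 169218 = 169224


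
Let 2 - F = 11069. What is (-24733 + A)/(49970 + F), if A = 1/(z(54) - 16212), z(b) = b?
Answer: -399635815/628594674 ≈ -0.63576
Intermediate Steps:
F = -11067 (F = 2 - 1*11069 = 2 - 11069 = -11067)
A = -1/16158 (A = 1/(54 - 16212) = 1/(-16158) = -1/16158 ≈ -6.1889e-5)
(-24733 + A)/(49970 + F) = (-24733 - 1/16158)/(49970 - 11067) = -399635815/16158/38903 = -399635815/16158*1/38903 = -399635815/628594674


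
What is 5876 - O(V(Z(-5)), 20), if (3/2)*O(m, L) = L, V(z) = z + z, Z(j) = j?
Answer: 17588/3 ≈ 5862.7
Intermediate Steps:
V(z) = 2*z
O(m, L) = 2*L/3
5876 - O(V(Z(-5)), 20) = 5876 - 2*20/3 = 5876 - 1*40/3 = 5876 - 40/3 = 17588/3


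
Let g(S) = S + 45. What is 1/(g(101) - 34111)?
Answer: -1/33965 ≈ -2.9442e-5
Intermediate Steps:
g(S) = 45 + S
1/(g(101) - 34111) = 1/((45 + 101) - 34111) = 1/(146 - 34111) = 1/(-33965) = -1/33965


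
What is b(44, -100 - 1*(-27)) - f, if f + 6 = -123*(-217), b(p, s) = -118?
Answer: -26803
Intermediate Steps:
f = 26685 (f = -6 - 123*(-217) = -6 + 26691 = 26685)
b(44, -100 - 1*(-27)) - f = -118 - 1*26685 = -118 - 26685 = -26803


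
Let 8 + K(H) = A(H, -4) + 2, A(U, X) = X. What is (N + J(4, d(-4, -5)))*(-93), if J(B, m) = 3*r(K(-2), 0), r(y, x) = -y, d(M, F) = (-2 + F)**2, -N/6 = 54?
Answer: 27342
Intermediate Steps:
N = -324 (N = -6*54 = -324)
K(H) = -10 (K(H) = -8 + (-4 + 2) = -8 - 2 = -10)
J(B, m) = 30 (J(B, m) = 3*(-1*(-10)) = 3*10 = 30)
(N + J(4, d(-4, -5)))*(-93) = (-324 + 30)*(-93) = -294*(-93) = 27342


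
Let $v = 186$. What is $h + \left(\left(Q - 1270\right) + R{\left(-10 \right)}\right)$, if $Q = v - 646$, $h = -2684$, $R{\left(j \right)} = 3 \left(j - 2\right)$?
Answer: $-4450$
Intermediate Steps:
$R{\left(j \right)} = -6 + 3 j$ ($R{\left(j \right)} = 3 \left(-2 + j\right) = -6 + 3 j$)
$Q = -460$ ($Q = 186 - 646 = -460$)
$h + \left(\left(Q - 1270\right) + R{\left(-10 \right)}\right) = -2684 + \left(\left(-460 - 1270\right) + \left(-6 + 3 \left(-10\right)\right)\right) = -2684 - 1766 = -4450$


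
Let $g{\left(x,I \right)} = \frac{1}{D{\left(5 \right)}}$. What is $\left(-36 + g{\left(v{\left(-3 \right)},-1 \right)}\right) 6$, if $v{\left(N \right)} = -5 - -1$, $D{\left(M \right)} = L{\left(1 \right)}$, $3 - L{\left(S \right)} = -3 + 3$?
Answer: $-214$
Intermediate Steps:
$L{\left(S \right)} = 3$ ($L{\left(S \right)} = 3 - \left(-3 + 3\right) = 3 - 0 = 3 + 0 = 3$)
$D{\left(M \right)} = 3$
$v{\left(N \right)} = -4$ ($v{\left(N \right)} = -5 + 1 = -4$)
$g{\left(x,I \right)} = \frac{1}{3}$
$\left(-36 + g{\left(v{\left(-3 \right)},-1 \right)}\right) 6 = \left(-36 + \frac{1}{3}\right) 6 = \left(- \frac{107}{3}\right) 6 = -214$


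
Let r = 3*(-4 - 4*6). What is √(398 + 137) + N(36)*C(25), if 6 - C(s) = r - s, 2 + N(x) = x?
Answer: 3910 + √535 ≈ 3933.1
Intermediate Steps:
N(x) = -2 + x
r = -84 (r = 3*(-4 - 24) = 3*(-28) = -84)
C(s) = 90 + s (C(s) = 6 - (-84 - s) = 6 + (84 + s) = 90 + s)
√(398 + 137) + N(36)*C(25) = √(398 + 137) + (-2 + 36)*(90 + 25) = √535 + 34*115 = √535 + 3910 = 3910 + √535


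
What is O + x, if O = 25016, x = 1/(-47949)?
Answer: 1199492183/47949 ≈ 25016.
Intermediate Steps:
x = -1/47949 ≈ -2.0855e-5
O + x = 25016 - 1/47949 = 1199492183/47949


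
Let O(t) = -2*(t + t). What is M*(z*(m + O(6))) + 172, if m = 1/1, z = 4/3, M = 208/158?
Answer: 31196/237 ≈ 131.63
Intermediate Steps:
O(t) = -4*t
M = 104/79 (M = 208*(1/158) = 104/79 ≈ 1.3165)
z = 4/3 (z = 4*(⅓) = 4/3 ≈ 1.3333)
m = 1
M*(z*(m + O(6))) + 172 = 104*(4*(1 - 4*6)/3)/79 + 172 = 104*(4*(1 - 24)/3)/79 + 172 = 104*((4/3)*(-23))/79 + 172 = (104/79)*(-92/3) + 172 = -9568/237 + 172 = 31196/237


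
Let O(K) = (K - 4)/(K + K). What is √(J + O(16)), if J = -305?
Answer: I*√4874/4 ≈ 17.454*I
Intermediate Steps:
O(K) = (-4 + K)/(2*K) (O(K) = (-4 + K)/((2*K)) = (-4 + K)*(1/(2*K)) = (-4 + K)/(2*K))
√(J + O(16)) = √(-305 + (½)*(-4 + 16)/16) = √(-305 + (½)*(1/16)*12) = √(-305 + 3/8) = √(-2437/8) = I*√4874/4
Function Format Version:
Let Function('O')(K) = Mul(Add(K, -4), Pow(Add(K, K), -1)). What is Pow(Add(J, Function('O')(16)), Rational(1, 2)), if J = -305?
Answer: Mul(Rational(1, 4), I, Pow(4874, Rational(1, 2))) ≈ Mul(17.454, I)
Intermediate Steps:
Function('O')(K) = Mul(Rational(1, 2), Pow(K, -1), Add(-4, K)) (Function('O')(K) = Mul(Add(-4, K), Pow(Mul(2, K), -1)) = Mul(Add(-4, K), Mul(Rational(1, 2), Pow(K, -1))) = Mul(Rational(1, 2), Pow(K, -1), Add(-4, K)))
Pow(Add(J, Function('O')(16)), Rational(1, 2)) = Pow(Add(-305, Mul(Rational(1, 2), Pow(16, -1), Add(-4, 16))), Rational(1, 2)) = Pow(Add(-305, Mul(Rational(1, 2), Rational(1, 16), 12)), Rational(1, 2)) = Pow(Add(-305, Rational(3, 8)), Rational(1, 2)) = Pow(Rational(-2437, 8), Rational(1, 2)) = Mul(Rational(1, 4), I, Pow(4874, Rational(1, 2)))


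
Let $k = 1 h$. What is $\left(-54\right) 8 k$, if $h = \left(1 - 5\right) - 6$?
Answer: $4320$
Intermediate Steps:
$h = -10$ ($h = -4 - 6 = -10$)
$k = -10$ ($k = 1 \left(-10\right) = -10$)
$\left(-54\right) 8 k = \left(-54\right) 8 \left(-10\right) = \left(-432\right) \left(-10\right) = 4320$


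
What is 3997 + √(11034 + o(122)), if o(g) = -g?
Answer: 3997 + 4*√682 ≈ 4101.5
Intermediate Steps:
3997 + √(11034 + o(122)) = 3997 + √(11034 - 1*122) = 3997 + √(11034 - 122) = 3997 + √10912 = 3997 + 4*√682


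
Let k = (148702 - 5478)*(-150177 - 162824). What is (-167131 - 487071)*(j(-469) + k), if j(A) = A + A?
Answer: 29327389039692724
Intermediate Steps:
j(A) = 2*A
k = -44829255224 (k = 143224*(-313001) = -44829255224)
(-167131 - 487071)*(j(-469) + k) = (-167131 - 487071)*(2*(-469) - 44829255224) = -654202*(-938 - 44829255224) = -654202*(-44829256162) = 29327389039692724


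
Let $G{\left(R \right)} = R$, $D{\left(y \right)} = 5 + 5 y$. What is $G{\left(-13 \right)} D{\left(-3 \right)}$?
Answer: $130$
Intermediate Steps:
$G{\left(-13 \right)} D{\left(-3 \right)} = - 13 \left(5 + 5 \left(-3\right)\right) = - 13 \left(5 - 15\right) = \left(-13\right) \left(-10\right) = 130$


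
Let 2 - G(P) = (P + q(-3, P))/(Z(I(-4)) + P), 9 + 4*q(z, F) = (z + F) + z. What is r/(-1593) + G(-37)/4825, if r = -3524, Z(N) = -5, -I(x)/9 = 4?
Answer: 119032127/53803575 ≈ 2.2123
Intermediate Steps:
I(x) = -36 (I(x) = -9*4 = -36)
q(z, F) = -9/4 + z/2 + F/4 (q(z, F) = -9/4 + ((z + F) + z)/4 = -9/4 + ((F + z) + z)/4 = -9/4 + (F + 2*z)/4 = -9/4 + (z/2 + F/4) = -9/4 + z/2 + F/4)
G(P) = 2 - (-15/4 + 5*P/4)/(-5 + P) (G(P) = 2 - (P + (-9/4 + (½)*(-3) + P/4))/(-5 + P) = 2 - (P + (-9/4 - 3/2 + P/4))/(-5 + P) = 2 - (P + (-15/4 + P/4))/(-5 + P) = 2 - (-15/4 + 5*P/4)/(-5 + P))
r/(-1593) + G(-37)/4825 = -3524/(-1593) + ((-25 + 3*(-37))/(4*(-5 - 37)))/4825 = -3524*(-1/1593) + ((¼)*(-25 - 111)/(-42))*(1/4825) = 3524/1593 + ((¼)*(-1/42)*(-136))*(1/4825) = 3524/1593 + (17/21)*(1/4825) = 3524/1593 + 17/101325 = 119032127/53803575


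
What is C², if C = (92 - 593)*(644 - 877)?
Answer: 13626593289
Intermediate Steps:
C = 116733 (C = -501*(-233) = 116733)
C² = 116733² = 13626593289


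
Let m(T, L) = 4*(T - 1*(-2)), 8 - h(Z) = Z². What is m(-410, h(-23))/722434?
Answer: -816/361217 ≈ -0.0022590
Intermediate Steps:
h(Z) = 8 - Z²
m(T, L) = 8 + 4*T (m(T, L) = 4*(T + 2) = 4*(2 + T) = 8 + 4*T)
m(-410, h(-23))/722434 = (8 + 4*(-410))/722434 = (8 - 1640)*(1/722434) = -1632*1/722434 = -816/361217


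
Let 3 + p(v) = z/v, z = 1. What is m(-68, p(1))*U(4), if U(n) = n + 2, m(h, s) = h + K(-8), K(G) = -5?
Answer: -438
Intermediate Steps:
p(v) = -3 + 1/v
m(h, s) = -5 + h (m(h, s) = h - 5 = -5 + h)
U(n) = 2 + n
m(-68, p(1))*U(4) = (-5 - 68)*(2 + 4) = -73*6 = -438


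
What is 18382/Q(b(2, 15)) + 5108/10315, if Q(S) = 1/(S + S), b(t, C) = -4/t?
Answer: -758436212/10315 ≈ -73528.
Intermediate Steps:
Q(S) = 1/(2*S)
18382/Q(b(2, 15)) + 5108/10315 = 18382/((1/(2*((-4/2))))) + 5108/10315 = 18382/((1/(2*((-4*½))))) + 5108*(1/10315) = 18382/(((½)/(-2))) + 5108/10315 = 18382/(((½)*(-½))) + 5108/10315 = 18382/(-¼) + 5108/10315 = 18382*(-4) + 5108/10315 = -73528 + 5108/10315 = -758436212/10315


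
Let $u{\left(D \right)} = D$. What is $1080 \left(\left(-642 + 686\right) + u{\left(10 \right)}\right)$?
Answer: $58320$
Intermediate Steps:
$1080 \left(\left(-642 + 686\right) + u{\left(10 \right)}\right) = 1080 \left(\left(-642 + 686\right) + 10\right) = 1080 \left(44 + 10\right) = 1080 \cdot 54 = 58320$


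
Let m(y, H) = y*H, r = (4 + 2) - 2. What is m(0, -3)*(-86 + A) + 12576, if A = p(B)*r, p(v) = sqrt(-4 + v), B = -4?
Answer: 12576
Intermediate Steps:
r = 4 (r = 6 - 2 = 4)
m(y, H) = H*y
A = 8*I*sqrt(2) (A = sqrt(-4 - 4)*4 = sqrt(-8)*4 = (2*I*sqrt(2))*4 = 8*I*sqrt(2) ≈ 11.314*I)
m(0, -3)*(-86 + A) + 12576 = (-3*0)*(-86 + 8*I*sqrt(2)) + 12576 = 0*(-86 + 8*I*sqrt(2)) + 12576 = 0 + 12576 = 12576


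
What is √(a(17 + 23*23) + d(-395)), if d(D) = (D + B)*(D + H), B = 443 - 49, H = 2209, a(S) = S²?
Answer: √296302 ≈ 544.34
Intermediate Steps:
B = 394
d(D) = (394 + D)*(2209 + D) (d(D) = (D + 394)*(D + 2209) = (394 + D)*(2209 + D))
√(a(17 + 23*23) + d(-395)) = √((17 + 23*23)² + (870346 + (-395)² + 2603*(-395))) = √((17 + 529)² + (870346 + 156025 - 1028185)) = √(546² - 1814) = √(298116 - 1814) = √296302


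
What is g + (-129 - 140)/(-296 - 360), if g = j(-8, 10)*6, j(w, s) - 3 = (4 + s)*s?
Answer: 563117/656 ≈ 858.41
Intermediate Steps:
j(w, s) = 3 + s*(4 + s) (j(w, s) = 3 + (4 + s)*s = 3 + s*(4 + s))
g = 858 (g = (3 + 10² + 4*10)*6 = (3 + 100 + 40)*6 = 143*6 = 858)
g + (-129 - 140)/(-296 - 360) = 858 + (-129 - 140)/(-296 - 360) = 858 - 269/(-656) = 858 - 269*(-1/656) = 858 + 269/656 = 563117/656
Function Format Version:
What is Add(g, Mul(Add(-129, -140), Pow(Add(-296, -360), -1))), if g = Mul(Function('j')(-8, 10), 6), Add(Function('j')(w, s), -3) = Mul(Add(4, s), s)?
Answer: Rational(563117, 656) ≈ 858.41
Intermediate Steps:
Function('j')(w, s) = Add(3, Mul(s, Add(4, s))) (Function('j')(w, s) = Add(3, Mul(Add(4, s), s)) = Add(3, Mul(s, Add(4, s))))
g = 858 (g = Mul(Add(3, Pow(10, 2), Mul(4, 10)), 6) = Mul(Add(3, 100, 40), 6) = Mul(143, 6) = 858)
Add(g, Mul(Add(-129, -140), Pow(Add(-296, -360), -1))) = Add(858, Mul(Add(-129, -140), Pow(Add(-296, -360), -1))) = Add(858, Mul(-269, Pow(-656, -1))) = Add(858, Mul(-269, Rational(-1, 656))) = Add(858, Rational(269, 656)) = Rational(563117, 656)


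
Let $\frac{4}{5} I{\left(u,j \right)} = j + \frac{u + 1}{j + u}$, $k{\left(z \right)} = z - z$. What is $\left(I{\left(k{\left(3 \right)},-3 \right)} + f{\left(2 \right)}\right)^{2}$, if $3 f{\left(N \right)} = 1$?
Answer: $\frac{529}{36} \approx 14.694$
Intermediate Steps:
$f{\left(N \right)} = \frac{1}{3}$ ($f{\left(N \right)} = \frac{1}{3} \cdot 1 = \frac{1}{3}$)
$k{\left(z \right)} = 0$
$I{\left(u,j \right)} = \frac{5 j}{4} + \frac{5 \left(1 + u\right)}{4 \left(j + u\right)}$ ($I{\left(u,j \right)} = \frac{5 \left(j + \frac{u + 1}{j + u}\right)}{4} = \frac{5 \left(j + \frac{1 + u}{j + u}\right)}{4} = \frac{5 j}{4} + \frac{5 \left(1 + u\right)}{4 \left(j + u\right)}$)
$\left(I{\left(k{\left(3 \right)},-3 \right)} + f{\left(2 \right)}\right)^{2} = \left(\frac{5 \left(1 + 0 + \left(-3\right)^{2} - 0\right)}{4 \left(-3 + 0\right)} + \frac{1}{3}\right)^{2} = \left(\frac{5 \left(1 + 0 + 9 + 0\right)}{4 \left(-3\right)} + \frac{1}{3}\right)^{2} = \left(\frac{5}{4} \left(- \frac{1}{3}\right) 10 + \frac{1}{3}\right)^{2} = \left(- \frac{25}{6} + \frac{1}{3}\right)^{2} = \left(- \frac{23}{6}\right)^{2} = \frac{529}{36}$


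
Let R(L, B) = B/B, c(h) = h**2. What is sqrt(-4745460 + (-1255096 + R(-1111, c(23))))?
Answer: I*sqrt(6000555) ≈ 2449.6*I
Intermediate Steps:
R(L, B) = 1
sqrt(-4745460 + (-1255096 + R(-1111, c(23)))) = sqrt(-4745460 + (-1255096 + 1)) = sqrt(-4745460 - 1255095) = sqrt(-6000555) = I*sqrt(6000555)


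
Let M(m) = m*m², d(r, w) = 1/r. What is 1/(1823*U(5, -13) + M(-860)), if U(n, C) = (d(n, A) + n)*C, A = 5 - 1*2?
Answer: -5/3180896174 ≈ -1.5719e-9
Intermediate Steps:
A = 3 (A = 5 - 2 = 3)
U(n, C) = C*(n + 1/n) (U(n, C) = (1/n + n)*C = (n + 1/n)*C = C*(n + 1/n))
M(m) = m³
1/(1823*U(5, -13) + M(-860)) = 1/(1823*(-13*5 - 13/5) + (-860)³) = 1/(1823*(-65 - 13*⅕) - 636056000) = 1/(1823*(-65 - 13/5) - 636056000) = 1/(1823*(-338/5) - 636056000) = 1/(-616174/5 - 636056000) = 1/(-3180896174/5) = -5/3180896174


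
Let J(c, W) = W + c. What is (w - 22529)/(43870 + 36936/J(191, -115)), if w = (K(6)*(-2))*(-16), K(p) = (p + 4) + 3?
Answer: -1701/3412 ≈ -0.49853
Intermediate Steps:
K(p) = 7 + p (K(p) = (4 + p) + 3 = 7 + p)
w = 416 (w = ((7 + 6)*(-2))*(-16) = (13*(-2))*(-16) = -26*(-16) = 416)
(w - 22529)/(43870 + 36936/J(191, -115)) = (416 - 22529)/(43870 + 36936/(-115 + 191)) = -22113/(43870 + 36936/76) = -22113/(43870 + 36936*(1/76)) = -22113/(43870 + 486) = -22113/44356 = -22113*1/44356 = -1701/3412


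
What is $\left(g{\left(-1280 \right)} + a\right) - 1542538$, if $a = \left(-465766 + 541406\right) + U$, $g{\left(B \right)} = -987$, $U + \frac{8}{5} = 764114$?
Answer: $- \frac{3518863}{5} \approx -7.0377 \cdot 10^{5}$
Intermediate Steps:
$U = \frac{3820562}{5}$ ($U = - \frac{8}{5} + 764114 = \frac{3820562}{5} \approx 7.6411 \cdot 10^{5}$)
$a = \frac{4198762}{5}$ ($a = \left(-465766 + 541406\right) + \frac{3820562}{5} = 75640 + \frac{3820562}{5} = \frac{4198762}{5} \approx 8.3975 \cdot 10^{5}$)
$\left(g{\left(-1280 \right)} + a\right) - 1542538 = \left(-987 + \frac{4198762}{5}\right) - 1542538 = \frac{4193827}{5} - 1542538 = - \frac{3518863}{5}$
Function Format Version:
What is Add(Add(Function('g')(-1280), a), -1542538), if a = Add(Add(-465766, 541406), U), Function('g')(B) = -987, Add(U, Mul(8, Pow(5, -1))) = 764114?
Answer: Rational(-3518863, 5) ≈ -7.0377e+5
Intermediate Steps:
U = Rational(3820562, 5) (U = Add(Rational(-8, 5), 764114) = Rational(3820562, 5) ≈ 7.6411e+5)
a = Rational(4198762, 5) (a = Add(Add(-465766, 541406), Rational(3820562, 5)) = Add(75640, Rational(3820562, 5)) = Rational(4198762, 5) ≈ 8.3975e+5)
Add(Add(Function('g')(-1280), a), -1542538) = Add(Add(-987, Rational(4198762, 5)), -1542538) = Add(Rational(4193827, 5), -1542538) = Rational(-3518863, 5)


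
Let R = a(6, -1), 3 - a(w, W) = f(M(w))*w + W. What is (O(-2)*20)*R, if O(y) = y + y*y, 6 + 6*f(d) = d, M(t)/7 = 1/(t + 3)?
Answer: 3320/9 ≈ 368.89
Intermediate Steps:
M(t) = 7/(3 + t) (M(t) = 7/(t + 3) = 7/(3 + t))
f(d) = -1 + d/6
a(w, W) = 3 - W - w*(-1 + 7/(6*(3 + w))) (a(w, W) = 3 - ((-1 + (7/(3 + w))/6)*w + W) = 3 - ((-1 + 7/(6*(3 + w)))*w + W) = 3 - (w*(-1 + 7/(6*(3 + w))) + W) = 3 - (W + w*(-1 + 7/(6*(3 + w)))) = 3 + (-W - w*(-1 + 7/(6*(3 + w)))) = 3 - W - w*(-1 + 7/(6*(3 + w))))
O(y) = y + y**2
R = 83/9 (R = ((3 + 6)*(3 - 1*(-1)) + (1/6)*6*(11 + 6*6))/(3 + 6) = (9*(3 + 1) + (1/6)*6*(11 + 36))/9 = (9*4 + (1/6)*6*47)/9 = (36 + 47)/9 = (1/9)*83 = 83/9 ≈ 9.2222)
(O(-2)*20)*R = (-2*(1 - 2)*20)*(83/9) = (-2*(-1)*20)*(83/9) = (2*20)*(83/9) = 40*(83/9) = 3320/9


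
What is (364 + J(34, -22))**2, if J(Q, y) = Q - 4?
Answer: 155236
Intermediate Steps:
J(Q, y) = -4 + Q
(364 + J(34, -22))**2 = (364 + (-4 + 34))**2 = (364 + 30)**2 = 394**2 = 155236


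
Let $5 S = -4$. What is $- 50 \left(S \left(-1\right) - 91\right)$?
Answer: $4510$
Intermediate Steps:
$S = - \frac{4}{5}$ ($S = \frac{1}{5} \left(-4\right) = - \frac{4}{5} \approx -0.8$)
$- 50 \left(S \left(-1\right) - 91\right) = - 50 \left(\left(- \frac{4}{5}\right) \left(-1\right) - 91\right) = - 50 \left(\frac{4}{5} - 91\right) = \left(-50\right) \left(- \frac{451}{5}\right) = 4510$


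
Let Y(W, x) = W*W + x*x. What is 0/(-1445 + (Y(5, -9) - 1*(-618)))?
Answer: 0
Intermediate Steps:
Y(W, x) = W² + x²
0/(-1445 + (Y(5, -9) - 1*(-618))) = 0/(-1445 + ((5² + (-9)²) - 1*(-618))) = 0/(-1445 + ((25 + 81) + 618)) = 0/(-1445 + (106 + 618)) = 0/(-1445 + 724) = 0/(-721) = 0*(-1/721) = 0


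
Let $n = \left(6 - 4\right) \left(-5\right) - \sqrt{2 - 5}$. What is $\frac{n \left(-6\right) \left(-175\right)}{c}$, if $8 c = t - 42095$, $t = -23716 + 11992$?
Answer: $\frac{84000}{53819} + \frac{8400 i \sqrt{3}}{53819} \approx 1.5608 + 0.27034 i$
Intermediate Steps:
$t = -11724$
$n = -10 - i \sqrt{3}$ ($n = 2 \left(-5\right) - \sqrt{-3} = -10 - i \sqrt{3} \approx -10.0 - 1.732 i$)
$c = - \frac{53819}{8}$ ($c = \frac{-11724 - 42095}{8} = \frac{1}{8} \left(-53819\right) = - \frac{53819}{8} \approx -6727.4$)
$\frac{n \left(-6\right) \left(-175\right)}{c} = \frac{\left(-10 - i \sqrt{3}\right) \left(-6\right) \left(-175\right)}{- \frac{53819}{8}} = \left(60 + 6 i \sqrt{3}\right) \left(-175\right) \left(- \frac{8}{53819}\right) = \left(-10500 - 1050 i \sqrt{3}\right) \left(- \frac{8}{53819}\right) = \frac{84000}{53819} + \frac{8400 i \sqrt{3}}{53819}$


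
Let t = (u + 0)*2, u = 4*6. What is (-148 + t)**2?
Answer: 10000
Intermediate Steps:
u = 24
t = 48 (t = (24 + 0)*2 = 24*2 = 48)
(-148 + t)**2 = (-148 + 48)**2 = (-100)**2 = 10000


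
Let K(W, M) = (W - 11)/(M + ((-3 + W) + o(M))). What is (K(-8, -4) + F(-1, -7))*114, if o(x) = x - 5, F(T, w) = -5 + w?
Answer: -5111/4 ≈ -1277.8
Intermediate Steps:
o(x) = -5 + x
K(W, M) = (-11 + W)/(-8 + W + 2*M) (K(W, M) = (W - 11)/(M + ((-3 + W) + (-5 + M))) = (-11 + W)/(M + (-8 + M + W)) = (-11 + W)/(-8 + W + 2*M))
(K(-8, -4) + F(-1, -7))*114 = ((-11 - 8)/(-8 - 8 + 2*(-4)) + (-5 - 7))*114 = (-19/(-8 - 8 - 8) - 12)*114 = (-19/(-24) - 12)*114 = (-1/24*(-19) - 12)*114 = (19/24 - 12)*114 = -269/24*114 = -5111/4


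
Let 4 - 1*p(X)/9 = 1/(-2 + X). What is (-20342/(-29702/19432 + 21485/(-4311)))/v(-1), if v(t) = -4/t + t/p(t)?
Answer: 33229498426488/42279492755 ≈ 785.95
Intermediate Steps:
p(X) = 36 - 9/(-2 + X)
v(t) = -4/t + t*(-2 + t)/(9*(-9 + 4*t)) (v(t) = -4/t + t/((9*(-9 + 4*t)/(-2 + t))) = -4/t + t*((-2 + t)/(9*(-9 + 4*t))) = -4/t + t*(-2 + t)/(9*(-9 + 4*t)))
(-20342/(-29702/19432 + 21485/(-4311)))/v(-1) = (-20342/(-29702/19432 + 21485/(-4311)))/(((⅑)*(324 - 144*(-1) + (-1)²*(-2 - 1))/(-1*(-9 + 4*(-1))))) = (-20342/(-29702*1/19432 + 21485*(-1/4311)))/(((⅑)*(-1)*(324 + 144 + 1*(-3))/(-9 - 4))) = (-20342/(-14851/9716 - 21485/4311))/(((⅑)*(-1)*(324 + 144 - 3)/(-13))) = (-20342/(-272770921/41885676))/(((⅑)*(-1)*(-1/13)*465)) = (-20342*(-41885676/272770921))/(155/39) = (852038421192/272770921)*(39/155) = 33229498426488/42279492755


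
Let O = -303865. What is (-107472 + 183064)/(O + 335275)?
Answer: 37796/15705 ≈ 2.4066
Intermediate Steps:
(-107472 + 183064)/(O + 335275) = (-107472 + 183064)/(-303865 + 335275) = 75592/31410 = 75592*(1/31410) = 37796/15705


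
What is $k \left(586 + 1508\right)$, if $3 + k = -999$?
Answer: $-2098188$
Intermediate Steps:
$k = -1002$ ($k = -3 - 999 = -1002$)
$k \left(586 + 1508\right) = - 1002 \left(586 + 1508\right) = \left(-1002\right) 2094 = -2098188$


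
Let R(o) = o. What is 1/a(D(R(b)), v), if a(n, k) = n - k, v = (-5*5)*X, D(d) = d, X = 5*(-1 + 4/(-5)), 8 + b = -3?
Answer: -1/236 ≈ -0.0042373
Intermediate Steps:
b = -11 (b = -8 - 3 = -11)
X = -9 (X = 5*(-1 + 4*(-⅕)) = 5*(-1 - ⅘) = 5*(-9/5) = -9)
v = 225 (v = -5*5*(-9) = -25*(-9) = 225)
1/a(D(R(b)), v) = 1/(-11 - 1*225) = 1/(-11 - 225) = 1/(-236) = -1/236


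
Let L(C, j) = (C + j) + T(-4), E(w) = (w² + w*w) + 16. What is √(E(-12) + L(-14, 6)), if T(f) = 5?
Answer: √301 ≈ 17.349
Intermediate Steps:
E(w) = 16 + 2*w² (E(w) = (w² + w²) + 16 = 2*w² + 16 = 16 + 2*w²)
L(C, j) = 5 + C + j (L(C, j) = (C + j) + 5 = 5 + C + j)
√(E(-12) + L(-14, 6)) = √((16 + 2*(-12)²) + (5 - 14 + 6)) = √((16 + 2*144) - 3) = √((16 + 288) - 3) = √(304 - 3) = √301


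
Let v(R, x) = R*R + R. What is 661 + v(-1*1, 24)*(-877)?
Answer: 661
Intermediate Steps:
v(R, x) = R + R² (v(R, x) = R² + R = R + R²)
661 + v(-1*1, 24)*(-877) = 661 + ((-1*1)*(1 - 1*1))*(-877) = 661 - (1 - 1)*(-877) = 661 - 1*0*(-877) = 661 + 0*(-877) = 661 + 0 = 661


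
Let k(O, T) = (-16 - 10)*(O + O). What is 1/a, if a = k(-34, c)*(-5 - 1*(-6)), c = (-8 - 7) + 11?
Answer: 1/1768 ≈ 0.00056561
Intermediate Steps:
c = -4 (c = -15 + 11 = -4)
k(O, T) = -52*O
a = 1768 (a = (-52*(-34))*(-5 - 1*(-6)) = 1768*(-5 + 6) = 1768*1 = 1768)
1/a = 1/1768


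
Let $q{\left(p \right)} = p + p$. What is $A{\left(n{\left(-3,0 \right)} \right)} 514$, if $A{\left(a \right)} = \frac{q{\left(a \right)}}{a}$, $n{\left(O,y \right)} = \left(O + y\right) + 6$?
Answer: $1028$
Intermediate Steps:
$q{\left(p \right)} = 2 p$
$n{\left(O,y \right)} = 6 + O + y$
$A{\left(a \right)} = 2$ ($A{\left(a \right)} = \frac{2 a}{a} = 2$)
$A{\left(n{\left(-3,0 \right)} \right)} 514 = 2 \cdot 514 = 1028$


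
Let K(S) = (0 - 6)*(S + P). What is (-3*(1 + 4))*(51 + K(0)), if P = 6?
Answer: -225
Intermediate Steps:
K(S) = -36 - 6*S (K(S) = (0 - 6)*(S + 6) = -6*(6 + S) = -36 - 6*S)
(-3*(1 + 4))*(51 + K(0)) = (-3*(1 + 4))*(51 + (-36 - 6*0)) = (-3*5)*(51 + (-36 + 0)) = -15*(51 - 36) = -15*15 = -225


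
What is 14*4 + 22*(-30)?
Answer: -604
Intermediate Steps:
14*4 + 22*(-30) = 56 - 660 = -604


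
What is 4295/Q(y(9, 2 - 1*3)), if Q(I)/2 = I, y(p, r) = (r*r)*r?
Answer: -4295/2 ≈ -2147.5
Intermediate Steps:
y(p, r) = r**3 (y(p, r) = r**2*r = r**3)
Q(I) = 2*I
4295/Q(y(9, 2 - 1*3)) = 4295/((2*(2 - 1*3)**3)) = 4295/((2*(2 - 3)**3)) = 4295/((2*(-1)**3)) = 4295/((2*(-1))) = 4295/(-2) = 4295*(-1/2) = -4295/2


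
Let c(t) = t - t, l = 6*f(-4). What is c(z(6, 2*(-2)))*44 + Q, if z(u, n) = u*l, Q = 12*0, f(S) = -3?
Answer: 0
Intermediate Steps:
Q = 0
l = -18 (l = 6*(-3) = -18)
z(u, n) = -18*u (z(u, n) = u*(-18) = -18*u)
c(t) = 0
c(z(6, 2*(-2)))*44 + Q = 0*44 + 0 = 0 + 0 = 0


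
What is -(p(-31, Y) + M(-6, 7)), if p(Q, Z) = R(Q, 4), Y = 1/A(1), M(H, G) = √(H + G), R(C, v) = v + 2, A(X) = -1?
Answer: -7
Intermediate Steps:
R(C, v) = 2 + v
M(H, G) = √(G + H)
Y = -1 (Y = 1/(-1) = -1)
p(Q, Z) = 6 (p(Q, Z) = 2 + 4 = 6)
-(p(-31, Y) + M(-6, 7)) = -(6 + √(7 - 6)) = -(6 + √1) = -(6 + 1) = -1*7 = -7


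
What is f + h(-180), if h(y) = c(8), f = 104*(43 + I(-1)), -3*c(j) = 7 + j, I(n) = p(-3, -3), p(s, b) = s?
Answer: 4155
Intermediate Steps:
I(n) = -3
c(j) = -7/3 - j/3 (c(j) = -(7 + j)/3 = -7/3 - j/3)
f = 4160 (f = 104*(43 - 3) = 104*40 = 4160)
h(y) = -5 (h(y) = -7/3 - ⅓*8 = -7/3 - 8/3 = -5)
f + h(-180) = 4160 - 5 = 4155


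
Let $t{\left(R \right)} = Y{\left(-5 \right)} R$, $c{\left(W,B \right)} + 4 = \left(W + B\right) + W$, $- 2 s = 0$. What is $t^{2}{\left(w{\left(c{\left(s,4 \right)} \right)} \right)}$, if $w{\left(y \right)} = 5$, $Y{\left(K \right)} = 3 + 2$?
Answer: $625$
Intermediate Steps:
$s = 0$ ($s = \left(- \frac{1}{2}\right) 0 = 0$)
$Y{\left(K \right)} = 5$
$c{\left(W,B \right)} = -4 + B + 2 W$ ($c{\left(W,B \right)} = -4 + \left(\left(W + B\right) + W\right) = -4 + \left(\left(B + W\right) + W\right) = -4 + \left(B + 2 W\right) = -4 + B + 2 W$)
$t{\left(R \right)} = 5 R$
$t^{2}{\left(w{\left(c{\left(s,4 \right)} \right)} \right)} = \left(5 \cdot 5\right)^{2} = 25^{2} = 625$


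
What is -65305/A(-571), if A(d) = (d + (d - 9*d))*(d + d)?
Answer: 65305/4564574 ≈ 0.014307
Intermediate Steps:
A(d) = -14*d² (A(d) = (d - 8*d)*(2*d) = (-7*d)*(2*d) = -14*d²)
-65305/A(-571) = -65305/((-14*(-571)²)) = -65305/((-14*326041)) = -65305/(-4564574) = -65305*(-1/4564574) = 65305/4564574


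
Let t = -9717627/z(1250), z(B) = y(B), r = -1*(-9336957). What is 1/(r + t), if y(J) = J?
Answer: 1250/11661478623 ≈ 1.0719e-7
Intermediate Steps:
r = 9336957
z(B) = B
t = -9717627/1250 ≈ -7774.1
1/(r + t) = 1/(9336957 - 9717627/1250) = 1/(11661478623/1250) = 1250/11661478623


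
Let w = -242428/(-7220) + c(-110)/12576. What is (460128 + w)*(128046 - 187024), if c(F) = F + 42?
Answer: -77006987989566187/2837460 ≈ -2.7139e+10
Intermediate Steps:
c(F) = 42 + F
w = 190517723/5674920 (w = -242428/(-7220) + (42 - 110)/12576 = -242428*(-1/7220) - 68*1/12576 = 60607/1805 - 17/3144 = 190517723/5674920 ≈ 33.572)
(460128 + w)*(128046 - 187024) = (460128 + 190517723/5674920)*(128046 - 187024) = (2611380107483/5674920)*(-58978) = -77006987989566187/2837460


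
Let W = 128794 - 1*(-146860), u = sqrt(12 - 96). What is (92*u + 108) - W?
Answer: -275546 + 184*I*sqrt(21) ≈ -2.7555e+5 + 843.19*I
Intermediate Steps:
u = 2*I*sqrt(21) (u = sqrt(-84) = 2*I*sqrt(21) ≈ 9.1651*I)
W = 275654 (W = 128794 + 146860 = 275654)
(92*u + 108) - W = (92*(2*I*sqrt(21)) + 108) - 1*275654 = (184*I*sqrt(21) + 108) - 275654 = (108 + 184*I*sqrt(21)) - 275654 = -275546 + 184*I*sqrt(21)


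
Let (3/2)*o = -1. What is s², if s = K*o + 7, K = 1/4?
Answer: 1681/36 ≈ 46.694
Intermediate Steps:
K = ¼ ≈ 0.25000
o = -⅔ (o = (⅔)*(-1) = -⅔ ≈ -0.66667)
s = 41/6 (s = (¼)*(-⅔) + 7 = -⅙ + 7 = 41/6 ≈ 6.8333)
s² = (41/6)² = 1681/36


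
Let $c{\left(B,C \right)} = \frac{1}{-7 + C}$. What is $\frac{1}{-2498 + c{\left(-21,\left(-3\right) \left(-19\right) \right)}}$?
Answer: $- \frac{50}{124899} \approx -0.00040032$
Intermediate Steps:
$\frac{1}{-2498 + c{\left(-21,\left(-3\right) \left(-19\right) \right)}} = \frac{1}{-2498 + \frac{1}{-7 - -57}} = \frac{1}{-2498 + \frac{1}{-7 + 57}} = \frac{1}{-2498 + \frac{1}{50}} = \frac{1}{- \frac{124899}{50}} = - \frac{50}{124899}$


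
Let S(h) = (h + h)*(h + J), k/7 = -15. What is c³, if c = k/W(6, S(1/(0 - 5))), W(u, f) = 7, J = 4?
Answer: -3375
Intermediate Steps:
k = -105 (k = 7*(-15) = -105)
S(h) = 2*h*(4 + h) (S(h) = (h + h)*(h + 4) = (2*h)*(4 + h) = 2*h*(4 + h))
c = -15 (c = -105/7 = -105*⅐ = -15)
c³ = (-15)³ = -3375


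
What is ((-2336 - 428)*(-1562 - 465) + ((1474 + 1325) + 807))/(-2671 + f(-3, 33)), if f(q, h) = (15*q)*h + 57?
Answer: -5606234/4099 ≈ -1367.7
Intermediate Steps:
f(q, h) = 57 + 15*h*q (f(q, h) = 15*h*q + 57 = 57 + 15*h*q)
((-2336 - 428)*(-1562 - 465) + ((1474 + 1325) + 807))/(-2671 + f(-3, 33)) = ((-2336 - 428)*(-1562 - 465) + ((1474 + 1325) + 807))/(-2671 + (57 + 15*33*(-3))) = (-2764*(-2027) + (2799 + 807))/(-2671 + (57 - 1485)) = (5602628 + 3606)/(-2671 - 1428) = 5606234/(-4099) = 5606234*(-1/4099) = -5606234/4099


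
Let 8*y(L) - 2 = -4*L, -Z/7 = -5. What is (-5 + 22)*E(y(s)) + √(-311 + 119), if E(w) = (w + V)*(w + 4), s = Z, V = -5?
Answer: 80189/16 + 8*I*√3 ≈ 5011.8 + 13.856*I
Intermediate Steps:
Z = 35 (Z = -7*(-5) = 35)
s = 35
y(L) = ¼ - L/2 (y(L) = ¼ + (-4*L)/8 = ¼ - L/2)
E(w) = (-5 + w)*(4 + w) (E(w) = (w - 5)*(w + 4) = (-5 + w)*(4 + w))
(-5 + 22)*E(y(s)) + √(-311 + 119) = (-5 + 22)*(-20 + (¼ - ½*35)² - (¼ - ½*35)) + √(-311 + 119) = 17*(-20 + (¼ - 35/2)² - (¼ - 35/2)) + √(-192) = 17*(-20 + (-69/4)² - 1*(-69/4)) + 8*I*√3 = 17*(-20 + 4761/16 + 69/4) + 8*I*√3 = 17*(4717/16) + 8*I*√3 = 80189/16 + 8*I*√3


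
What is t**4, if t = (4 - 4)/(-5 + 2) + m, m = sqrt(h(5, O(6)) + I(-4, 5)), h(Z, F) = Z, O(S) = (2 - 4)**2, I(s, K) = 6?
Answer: 121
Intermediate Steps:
O(S) = 4 (O(S) = (-2)**2 = 4)
m = sqrt(11) (m = sqrt(5 + 6) = sqrt(11) ≈ 3.3166)
t = sqrt(11) (t = (4 - 4)/(-5 + 2) + sqrt(11) = 0/(-3) + sqrt(11) = 0*(-1/3) + sqrt(11) = 0 + sqrt(11) = sqrt(11) ≈ 3.3166)
t**4 = (sqrt(11))**4 = 121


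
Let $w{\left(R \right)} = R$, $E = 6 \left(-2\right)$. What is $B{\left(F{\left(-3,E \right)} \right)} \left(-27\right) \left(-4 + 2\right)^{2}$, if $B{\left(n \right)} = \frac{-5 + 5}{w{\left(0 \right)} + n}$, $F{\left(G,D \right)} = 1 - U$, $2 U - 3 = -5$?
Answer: $0$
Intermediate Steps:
$U = -1$ ($U = \frac{3}{2} + \frac{1}{2} \left(-5\right) = \frac{3}{2} - \frac{5}{2} = -1$)
$E = -12$
$F{\left(G,D \right)} = 2$ ($F{\left(G,D \right)} = 1 - -1 = 1 + 1 = 2$)
$B{\left(n \right)} = 0$ ($B{\left(n \right)} = \frac{-5 + 5}{0 + n} = \frac{0}{n} = 0$)
$B{\left(F{\left(-3,E \right)} \right)} \left(-27\right) \left(-4 + 2\right)^{2} = 0 \left(-27\right) \left(-4 + 2\right)^{2} = 0 \left(-2\right)^{2} = 0 \cdot 4 = 0$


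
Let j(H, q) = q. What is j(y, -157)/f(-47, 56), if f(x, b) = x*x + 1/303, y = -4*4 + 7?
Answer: -47571/669328 ≈ -0.071073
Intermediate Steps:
y = -9 (y = -16 + 7 = -9)
f(x, b) = 1/303 + x² (f(x, b) = x² + 1/303 = 1/303 + x²)
j(y, -157)/f(-47, 56) = -157/(1/303 + (-47)²) = -157/(1/303 + 2209) = -157/669328/303 = -157*303/669328 = -47571/669328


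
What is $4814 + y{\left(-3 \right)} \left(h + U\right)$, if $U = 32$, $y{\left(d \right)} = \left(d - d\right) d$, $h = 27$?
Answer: $4814$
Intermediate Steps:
$y{\left(d \right)} = 0$ ($y{\left(d \right)} = 0 d = 0$)
$4814 + y{\left(-3 \right)} \left(h + U\right) = 4814 + 0 \left(27 + 32\right) = 4814 + 0 \cdot 59 = 4814 + 0 = 4814$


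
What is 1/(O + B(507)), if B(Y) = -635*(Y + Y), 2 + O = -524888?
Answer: -1/1168780 ≈ -8.5559e-7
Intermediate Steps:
O = -524890 (O = -2 - 524888 = -524890)
B(Y) = -1270*Y
1/(O + B(507)) = 1/(-524890 - 1270*507) = 1/(-524890 - 643890) = 1/(-1168780) = -1/1168780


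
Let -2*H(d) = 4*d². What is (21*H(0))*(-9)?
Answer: 0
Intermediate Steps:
H(d) = -2*d²
(21*H(0))*(-9) = (21*(-2*0²))*(-9) = (21*(-2*0))*(-9) = (21*0)*(-9) = 0*(-9) = 0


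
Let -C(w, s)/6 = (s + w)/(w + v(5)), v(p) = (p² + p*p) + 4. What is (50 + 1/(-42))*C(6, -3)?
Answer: -2099/140 ≈ -14.993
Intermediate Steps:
v(p) = 4 + 2*p² (v(p) = (p² + p²) + 4 = 2*p² + 4 = 4 + 2*p²)
C(w, s) = -6*(s + w)/(54 + w) (C(w, s) = -6*(s + w)/(w + (4 + 2*5²)) = -6*(s + w)/(w + (4 + 2*25)) = -6*(s + w)/(w + (4 + 50)) = -6*(s + w)/(w + 54) = -6*(s + w)/(54 + w))
(50 + 1/(-42))*C(6, -3) = (50 + 1/(-42))*(6*(-1*(-3) - 1*6)/(54 + 6)) = (50 - 1/42)*(6*(3 - 6)/60) = 2099*(6*(1/60)*(-3))/42 = (2099/42)*(-3/10) = -2099/140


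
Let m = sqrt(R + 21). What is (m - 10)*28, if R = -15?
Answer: -280 + 28*sqrt(6) ≈ -211.41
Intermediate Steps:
m = sqrt(6) (m = sqrt(-15 + 21) = sqrt(6) ≈ 2.4495)
(m - 10)*28 = (sqrt(6) - 10)*28 = (-10 + sqrt(6))*28 = -280 + 28*sqrt(6)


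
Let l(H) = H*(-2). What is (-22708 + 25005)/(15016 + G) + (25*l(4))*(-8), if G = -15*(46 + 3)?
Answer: 22851897/14281 ≈ 1600.2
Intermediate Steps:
l(H) = -2*H
G = -735 (G = -15*49 = -735)
(-22708 + 25005)/(15016 + G) + (25*l(4))*(-8) = (-22708 + 25005)/(15016 - 735) + (25*(-2*4))*(-8) = 2297/14281 + (25*(-8))*(-8) = 2297*(1/14281) - 200*(-8) = 2297/14281 + 1600 = 22851897/14281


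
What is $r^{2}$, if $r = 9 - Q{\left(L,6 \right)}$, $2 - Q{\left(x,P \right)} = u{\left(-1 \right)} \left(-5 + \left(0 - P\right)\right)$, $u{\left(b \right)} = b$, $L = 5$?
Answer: $324$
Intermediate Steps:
$Q{\left(x,P \right)} = -3 - P$ ($Q{\left(x,P \right)} = 2 - - (-5 + \left(0 - P\right)) = 2 - - (-5 - P) = 2 - \left(5 + P\right) = -3 - P$)
$r = 18$ ($r = 9 - \left(-3 - 6\right) = 9 - -9 = 9 + 9 = 18$)
$r^{2} = 18^{2} = 324$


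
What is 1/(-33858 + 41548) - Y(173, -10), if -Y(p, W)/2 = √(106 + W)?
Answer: 1/7690 + 8*√6 ≈ 19.596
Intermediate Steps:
Y(p, W) = -2*√(106 + W)
1/(-33858 + 41548) - Y(173, -10) = 1/(-33858 + 41548) - (-2)*√(106 - 10) = 1/7690 - (-2)*√96 = 1/7690 - (-2)*4*√6 = 1/7690 - (-8)*√6 = 1/7690 + 8*√6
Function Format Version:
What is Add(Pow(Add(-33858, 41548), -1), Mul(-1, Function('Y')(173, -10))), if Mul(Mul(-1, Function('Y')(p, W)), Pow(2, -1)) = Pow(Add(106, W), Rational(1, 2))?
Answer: Add(Rational(1, 7690), Mul(8, Pow(6, Rational(1, 2)))) ≈ 19.596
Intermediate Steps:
Function('Y')(p, W) = Mul(-2, Pow(Add(106, W), Rational(1, 2)))
Add(Pow(Add(-33858, 41548), -1), Mul(-1, Function('Y')(173, -10))) = Add(Pow(Add(-33858, 41548), -1), Mul(-1, Mul(-2, Pow(Add(106, -10), Rational(1, 2))))) = Add(Pow(7690, -1), Mul(-1, Mul(-2, Pow(96, Rational(1, 2))))) = Add(Rational(1, 7690), Mul(-1, Mul(-2, Mul(4, Pow(6, Rational(1, 2)))))) = Add(Rational(1, 7690), Mul(-1, Mul(-8, Pow(6, Rational(1, 2))))) = Add(Rational(1, 7690), Mul(8, Pow(6, Rational(1, 2))))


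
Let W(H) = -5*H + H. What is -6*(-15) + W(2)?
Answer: 82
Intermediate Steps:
W(H) = -4*H
-6*(-15) + W(2) = -6*(-15) - 4*2 = 90 - 8 = 82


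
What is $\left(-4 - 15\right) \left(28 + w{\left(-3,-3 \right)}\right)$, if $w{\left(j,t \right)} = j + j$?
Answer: $-418$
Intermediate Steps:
$w{\left(j,t \right)} = 2 j$
$\left(-4 - 15\right) \left(28 + w{\left(-3,-3 \right)}\right) = \left(-4 - 15\right) \left(28 + 2 \left(-3\right)\right) = \left(-4 - 15\right) \left(28 - 6\right) = \left(-19\right) 22 = -418$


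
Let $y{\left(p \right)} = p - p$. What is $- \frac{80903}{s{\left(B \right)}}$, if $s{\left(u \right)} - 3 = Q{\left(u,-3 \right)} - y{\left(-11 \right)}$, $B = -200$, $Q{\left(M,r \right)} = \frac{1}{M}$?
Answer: $- \frac{16180600}{599} \approx -27013.0$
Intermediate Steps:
$y{\left(p \right)} = 0$
$s{\left(u \right)} = 3 + \frac{1}{u}$ ($s{\left(u \right)} = 3 + \left(\frac{1}{u} - 0\right) = 3 + \left(\frac{1}{u} + 0\right) = 3 + \frac{1}{u}$)
$- \frac{80903}{s{\left(B \right)}} = - \frac{80903}{3 + \frac{1}{-200}} = - \frac{80903}{3 - \frac{1}{200}} = - \frac{80903}{\frac{599}{200}} = \left(-80903\right) \frac{200}{599} = - \frac{16180600}{599}$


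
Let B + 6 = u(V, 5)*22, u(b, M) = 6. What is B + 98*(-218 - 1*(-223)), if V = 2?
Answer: 616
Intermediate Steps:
B = 126 (B = -6 + 6*22 = -6 + 132 = 126)
B + 98*(-218 - 1*(-223)) = 126 + 98*(-218 - 1*(-223)) = 126 + 98*(-218 + 223) = 126 + 98*5 = 126 + 490 = 616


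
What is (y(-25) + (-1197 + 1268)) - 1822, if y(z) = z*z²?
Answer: -17376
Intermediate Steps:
y(z) = z³
(y(-25) + (-1197 + 1268)) - 1822 = ((-25)³ + (-1197 + 1268)) - 1822 = (-15625 + 71) - 1822 = -15554 - 1822 = -17376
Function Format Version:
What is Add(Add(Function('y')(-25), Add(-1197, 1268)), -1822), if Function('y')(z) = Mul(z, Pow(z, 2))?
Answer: -17376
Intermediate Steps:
Function('y')(z) = Pow(z, 3)
Add(Add(Function('y')(-25), Add(-1197, 1268)), -1822) = Add(Add(Pow(-25, 3), Add(-1197, 1268)), -1822) = Add(Add(-15625, 71), -1822) = Add(-15554, -1822) = -17376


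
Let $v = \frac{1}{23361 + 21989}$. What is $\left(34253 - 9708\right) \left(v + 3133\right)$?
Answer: $\frac{697478333859}{9070} \approx 7.6899 \cdot 10^{7}$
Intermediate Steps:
$v = \frac{1}{45350} \approx 2.2051 \cdot 10^{-5}$
$\left(34253 - 9708\right) \left(v + 3133\right) = \left(34253 - 9708\right) \left(\frac{1}{45350} + 3133\right) = 24545 \cdot \frac{142081551}{45350} = \frac{697478333859}{9070}$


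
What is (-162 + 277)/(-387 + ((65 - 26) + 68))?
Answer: -23/56 ≈ -0.41071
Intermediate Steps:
(-162 + 277)/(-387 + ((65 - 26) + 68)) = 115/(-387 + (39 + 68)) = 115/(-387 + 107) = 115/(-280) = 115*(-1/280) = -23/56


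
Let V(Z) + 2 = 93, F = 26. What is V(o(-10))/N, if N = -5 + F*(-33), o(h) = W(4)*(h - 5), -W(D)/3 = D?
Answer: -91/863 ≈ -0.10545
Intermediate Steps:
W(D) = -3*D
o(h) = 60 - 12*h (o(h) = (-3*4)*(h - 5) = -12*(-5 + h) = 60 - 12*h)
V(Z) = 91 (V(Z) = -2 + 93 = 91)
N = -863 (N = -5 + 26*(-33) = -5 - 858 = -863)
V(o(-10))/N = 91/(-863) = 91*(-1/863) = -91/863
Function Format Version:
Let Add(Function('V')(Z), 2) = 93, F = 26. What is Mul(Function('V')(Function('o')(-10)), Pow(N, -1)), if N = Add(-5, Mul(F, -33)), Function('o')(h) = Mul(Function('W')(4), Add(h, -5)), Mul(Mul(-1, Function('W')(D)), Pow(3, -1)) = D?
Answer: Rational(-91, 863) ≈ -0.10545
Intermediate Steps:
Function('W')(D) = Mul(-3, D)
Function('o')(h) = Add(60, Mul(-12, h)) (Function('o')(h) = Mul(Mul(-3, 4), Add(h, -5)) = Mul(-12, Add(-5, h)) = Add(60, Mul(-12, h)))
Function('V')(Z) = 91 (Function('V')(Z) = Add(-2, 93) = 91)
N = -863 (N = Add(-5, Mul(26, -33)) = Add(-5, -858) = -863)
Mul(Function('V')(Function('o')(-10)), Pow(N, -1)) = Mul(91, Pow(-863, -1)) = Mul(91, Rational(-1, 863)) = Rational(-91, 863)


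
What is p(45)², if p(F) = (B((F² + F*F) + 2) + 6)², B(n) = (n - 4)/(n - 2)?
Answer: 40361724501980176/16815125390625 ≈ 2400.3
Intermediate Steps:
B(n) = (-4 + n)/(-2 + n)
p(F) = (6 + (-2 + 2*F²)/(2*F²))² (p(F) = ((-4 + ((F² + F*F) + 2))/(-2 + ((F² + F*F) + 2)) + 6)² = ((-4 + ((F² + F²) + 2))/(-2 + ((F² + F²) + 2)) + 6)² = ((-4 + (2*F² + 2))/(-2 + (2*F² + 2)) + 6)² = ((-4 + (2 + 2*F²))/(-2 + (2 + 2*F²)) + 6)² = ((-2 + 2*F²)/((2*F²)) + 6)² = ((1/(2*F²))*(-2 + 2*F²) + 6)² = ((-2 + 2*F²)/(2*F²) + 6)² = (6 + (-2 + 2*F²)/(2*F²))²)
p(45)² = ((-1 + 7*45²)²/45⁴)² = ((-1 + 7*2025)²/4100625)² = ((-1 + 14175)²/4100625)² = ((1/4100625)*14174²)² = ((1/4100625)*200902276)² = (200902276/4100625)² = 40361724501980176/16815125390625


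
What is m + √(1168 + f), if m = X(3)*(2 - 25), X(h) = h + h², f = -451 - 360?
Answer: -276 + √357 ≈ -257.11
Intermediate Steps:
f = -811
m = -276 (m = (3*(1 + 3))*(2 - 25) = (3*4)*(-23) = 12*(-23) = -276)
m + √(1168 + f) = -276 + √(1168 - 811) = -276 + √357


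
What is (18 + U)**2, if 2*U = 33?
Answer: 4761/4 ≈ 1190.3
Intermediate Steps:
U = 33/2 (U = (1/2)*33 = 33/2 ≈ 16.500)
(18 + U)**2 = (18 + 33/2)**2 = (69/2)**2 = 4761/4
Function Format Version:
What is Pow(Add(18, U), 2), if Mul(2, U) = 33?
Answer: Rational(4761, 4) ≈ 1190.3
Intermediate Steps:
U = Rational(33, 2) (U = Mul(Rational(1, 2), 33) = Rational(33, 2) ≈ 16.500)
Pow(Add(18, U), 2) = Pow(Add(18, Rational(33, 2)), 2) = Pow(Rational(69, 2), 2) = Rational(4761, 4)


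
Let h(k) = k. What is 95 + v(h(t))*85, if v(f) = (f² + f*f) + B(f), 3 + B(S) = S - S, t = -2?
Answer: 520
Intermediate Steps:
B(S) = -3 (B(S) = -3 + (S - S) = -3 + 0 = -3)
v(f) = -3 + 2*f² (v(f) = (f² + f*f) - 3 = (f² + f²) - 3 = 2*f² - 3 = -3 + 2*f²)
95 + v(h(t))*85 = 95 + (-3 + 2*(-2)²)*85 = 95 + (-3 + 2*4)*85 = 95 + (-3 + 8)*85 = 95 + 5*85 = 95 + 425 = 520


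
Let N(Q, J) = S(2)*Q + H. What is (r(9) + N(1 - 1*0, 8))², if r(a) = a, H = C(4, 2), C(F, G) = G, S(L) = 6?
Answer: 289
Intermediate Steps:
H = 2
N(Q, J) = 2 + 6*Q (N(Q, J) = 6*Q + 2 = 2 + 6*Q)
(r(9) + N(1 - 1*0, 8))² = (9 + (2 + 6*(1 - 1*0)))² = (9 + (2 + 6*(1 + 0)))² = (9 + (2 + 6*1))² = (9 + (2 + 6))² = (9 + 8)² = 17² = 289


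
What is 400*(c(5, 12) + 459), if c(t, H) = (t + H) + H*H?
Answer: 248000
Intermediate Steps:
c(t, H) = H + t + H² (c(t, H) = (H + t) + H² = H + t + H²)
400*(c(5, 12) + 459) = 400*((12 + 5 + 12²) + 459) = 400*((12 + 5 + 144) + 459) = 400*(161 + 459) = 400*620 = 248000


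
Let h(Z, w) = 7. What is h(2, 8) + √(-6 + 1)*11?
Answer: 7 + 11*I*√5 ≈ 7.0 + 24.597*I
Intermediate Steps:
h(2, 8) + √(-6 + 1)*11 = 7 + √(-6 + 1)*11 = 7 + √(-5)*11 = 7 + (I*√5)*11 = 7 + 11*I*√5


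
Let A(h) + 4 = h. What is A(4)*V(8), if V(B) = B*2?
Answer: 0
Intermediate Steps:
V(B) = 2*B
A(h) = -4 + h
A(4)*V(8) = (-4 + 4)*(2*8) = 0*16 = 0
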